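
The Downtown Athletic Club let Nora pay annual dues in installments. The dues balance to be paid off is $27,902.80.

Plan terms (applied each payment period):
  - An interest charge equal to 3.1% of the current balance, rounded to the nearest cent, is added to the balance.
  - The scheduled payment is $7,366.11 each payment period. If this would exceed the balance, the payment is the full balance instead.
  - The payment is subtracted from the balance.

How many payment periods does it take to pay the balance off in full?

5

Payment period 1: opening $27,902.80; interest $864.99 → $28,767.79; payment $7,366.11; balance $21,401.68
Payment period 2: opening $21,401.68; interest $663.45 → $22,065.13; payment $7,366.11; balance $14,699.02
Payment period 3: opening $14,699.02; interest $455.67 → $15,154.69; payment $7,366.11; balance $7,788.58
Payment period 4: opening $7,788.58; interest $241.45 → $8,030.03; payment $7,366.11; balance $663.92
Payment period 5: opening $663.92; interest $20.58 → $684.50; payment $684.50; balance $0.00
Balance reaches $0.00 in payment period 5.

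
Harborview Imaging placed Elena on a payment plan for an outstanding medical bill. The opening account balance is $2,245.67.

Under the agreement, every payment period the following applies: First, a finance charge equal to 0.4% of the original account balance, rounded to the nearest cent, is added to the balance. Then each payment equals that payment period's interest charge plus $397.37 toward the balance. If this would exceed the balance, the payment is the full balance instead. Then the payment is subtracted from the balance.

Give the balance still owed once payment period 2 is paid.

$1,450.93

Payment period 1: opening $2,245.67; interest $8.98 → $2,254.65; payment $406.35; balance $1,848.30
Payment period 2: opening $1,848.30; interest $8.98 → $1,857.28; payment $406.35; balance $1,450.93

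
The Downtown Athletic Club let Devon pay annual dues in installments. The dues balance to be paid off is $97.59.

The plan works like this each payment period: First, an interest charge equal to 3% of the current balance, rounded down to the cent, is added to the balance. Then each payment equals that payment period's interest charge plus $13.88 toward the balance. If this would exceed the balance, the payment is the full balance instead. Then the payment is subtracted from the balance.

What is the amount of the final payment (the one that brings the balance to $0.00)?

$0.44

Payment period 1: $97.59 +$2.92 interest = $100.51; pay $16.80 → $83.71
Payment period 2: $83.71 +$2.51 interest = $86.22; pay $16.39 → $69.83
Payment period 3: $69.83 +$2.09 interest = $71.92; pay $15.97 → $55.95
Payment period 4: $55.95 +$1.67 interest = $57.62; pay $15.55 → $42.07
Payment period 5: $42.07 +$1.26 interest = $43.33; pay $15.14 → $28.19
Payment period 6: $28.19 +$0.84 interest = $29.03; pay $14.72 → $14.31
Payment period 7: $14.31 +$0.42 interest = $14.73; pay $14.30 → $0.43
Payment period 8: $0.43 +$0.01 interest = $0.44; pay $0.44 → $0.00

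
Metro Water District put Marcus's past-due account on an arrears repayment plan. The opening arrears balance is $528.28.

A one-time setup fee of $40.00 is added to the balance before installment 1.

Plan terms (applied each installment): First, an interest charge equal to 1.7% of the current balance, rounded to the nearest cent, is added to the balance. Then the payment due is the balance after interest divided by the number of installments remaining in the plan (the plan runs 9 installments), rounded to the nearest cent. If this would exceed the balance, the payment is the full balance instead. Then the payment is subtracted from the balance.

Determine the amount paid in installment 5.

Installment 1: opening $568.28; interest $9.66 → $577.94; payment $64.22; balance $513.72
Installment 2: opening $513.72; interest $8.73 → $522.45; payment $65.31; balance $457.14
Installment 3: opening $457.14; interest $7.77 → $464.91; payment $66.42; balance $398.49
Installment 4: opening $398.49; interest $6.77 → $405.26; payment $67.54; balance $337.72
Installment 5: opening $337.72; interest $5.74 → $343.46; payment $68.69; balance $274.77

$68.69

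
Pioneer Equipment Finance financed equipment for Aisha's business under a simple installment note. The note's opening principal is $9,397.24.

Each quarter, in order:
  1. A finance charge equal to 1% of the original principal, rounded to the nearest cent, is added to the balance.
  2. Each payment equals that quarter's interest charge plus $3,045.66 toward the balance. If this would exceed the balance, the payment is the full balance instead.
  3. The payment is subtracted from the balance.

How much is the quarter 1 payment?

Quarter 1: opening $9,397.24; interest $93.97 → $9,491.21; payment $3,139.63; balance $6,351.58

$3,139.63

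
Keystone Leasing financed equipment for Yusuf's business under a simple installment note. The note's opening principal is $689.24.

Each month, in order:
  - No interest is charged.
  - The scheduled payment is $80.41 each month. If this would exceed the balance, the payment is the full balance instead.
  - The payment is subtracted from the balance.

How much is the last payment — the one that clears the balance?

$45.96

Month 1: $689.24 − $80.41 → $608.83
Month 2: $608.83 − $80.41 → $528.42
Month 3: $528.42 − $80.41 → $448.01
Month 4: $448.01 − $80.41 → $367.60
Month 5: $367.60 − $80.41 → $287.19
Month 6: $287.19 − $80.41 → $206.78
Month 7: $206.78 − $80.41 → $126.37
Month 8: $126.37 − $80.41 → $45.96
Month 9: $45.96 − $45.96 → $0.00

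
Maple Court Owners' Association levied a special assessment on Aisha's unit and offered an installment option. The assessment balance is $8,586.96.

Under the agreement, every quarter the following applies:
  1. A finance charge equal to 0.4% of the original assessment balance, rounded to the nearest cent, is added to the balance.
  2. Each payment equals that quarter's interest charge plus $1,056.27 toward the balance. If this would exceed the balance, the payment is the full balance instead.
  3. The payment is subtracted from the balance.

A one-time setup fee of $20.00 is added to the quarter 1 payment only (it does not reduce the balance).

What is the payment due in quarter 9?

Quarter 1: $8,586.96 +$34.35 interest = $8,621.31; pay $1,090.62 (+ $20.00 fee) → $7,530.69
Quarter 2: $7,530.69 +$34.35 interest = $7,565.04; pay $1,090.62 → $6,474.42
Quarter 3: $6,474.42 +$34.35 interest = $6,508.77; pay $1,090.62 → $5,418.15
Quarter 4: $5,418.15 +$34.35 interest = $5,452.50; pay $1,090.62 → $4,361.88
Quarter 5: $4,361.88 +$34.35 interest = $4,396.23; pay $1,090.62 → $3,305.61
Quarter 6: $3,305.61 +$34.35 interest = $3,339.96; pay $1,090.62 → $2,249.34
Quarter 7: $2,249.34 +$34.35 interest = $2,283.69; pay $1,090.62 → $1,193.07
Quarter 8: $1,193.07 +$34.35 interest = $1,227.42; pay $1,090.62 → $136.80
Quarter 9: $136.80 +$34.35 interest = $171.15; pay $171.15 → $0.00

$171.15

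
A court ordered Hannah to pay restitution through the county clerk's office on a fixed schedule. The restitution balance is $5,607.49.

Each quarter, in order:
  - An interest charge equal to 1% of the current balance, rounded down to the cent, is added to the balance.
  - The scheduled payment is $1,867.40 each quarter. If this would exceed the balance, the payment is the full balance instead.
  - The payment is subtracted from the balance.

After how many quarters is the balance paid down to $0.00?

Quarter 1: opening $5,607.49; interest $56.07 → $5,663.56; payment $1,867.40; balance $3,796.16
Quarter 2: opening $3,796.16; interest $37.96 → $3,834.12; payment $1,867.40; balance $1,966.72
Quarter 3: opening $1,966.72; interest $19.66 → $1,986.38; payment $1,867.40; balance $118.98
Quarter 4: opening $118.98; interest $1.18 → $120.16; payment $120.16; balance $0.00
Balance reaches $0.00 in quarter 4.

4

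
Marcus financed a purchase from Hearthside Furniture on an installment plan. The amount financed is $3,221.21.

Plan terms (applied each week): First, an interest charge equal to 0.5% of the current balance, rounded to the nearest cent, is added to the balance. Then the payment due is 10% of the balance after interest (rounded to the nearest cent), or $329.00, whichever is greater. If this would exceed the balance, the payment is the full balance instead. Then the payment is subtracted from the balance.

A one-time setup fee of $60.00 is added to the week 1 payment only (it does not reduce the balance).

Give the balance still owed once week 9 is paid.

$348.19

Week 1: opening $3,221.21; interest $16.11 → $3,237.32; payment $329.00 (+ $60.00 fee); balance $2,908.32
Week 2: opening $2,908.32; interest $14.54 → $2,922.86; payment $329.00; balance $2,593.86
Week 3: opening $2,593.86; interest $12.97 → $2,606.83; payment $329.00; balance $2,277.83
Week 4: opening $2,277.83; interest $11.39 → $2,289.22; payment $329.00; balance $1,960.22
Week 5: opening $1,960.22; interest $9.80 → $1,970.02; payment $329.00; balance $1,641.02
Week 6: opening $1,641.02; interest $8.21 → $1,649.23; payment $329.00; balance $1,320.23
Week 7: opening $1,320.23; interest $6.60 → $1,326.83; payment $329.00; balance $997.83
Week 8: opening $997.83; interest $4.99 → $1,002.82; payment $329.00; balance $673.82
Week 9: opening $673.82; interest $3.37 → $677.19; payment $329.00; balance $348.19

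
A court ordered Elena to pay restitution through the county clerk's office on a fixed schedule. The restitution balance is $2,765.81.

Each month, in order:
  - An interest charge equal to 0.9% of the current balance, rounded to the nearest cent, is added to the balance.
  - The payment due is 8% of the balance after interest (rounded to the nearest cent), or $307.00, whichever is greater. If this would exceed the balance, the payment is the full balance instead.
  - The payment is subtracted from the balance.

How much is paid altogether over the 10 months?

$2,897.69

Month 1: opening $2,765.81; interest $24.89 → $2,790.70; payment $307.00; balance $2,483.70
Month 2: opening $2,483.70; interest $22.35 → $2,506.05; payment $307.00; balance $2,199.05
Month 3: opening $2,199.05; interest $19.79 → $2,218.84; payment $307.00; balance $1,911.84
Month 4: opening $1,911.84; interest $17.21 → $1,929.05; payment $307.00; balance $1,622.05
Month 5: opening $1,622.05; interest $14.60 → $1,636.65; payment $307.00; balance $1,329.65
Month 6: opening $1,329.65; interest $11.97 → $1,341.62; payment $307.00; balance $1,034.62
Month 7: opening $1,034.62; interest $9.31 → $1,043.93; payment $307.00; balance $736.93
Month 8: opening $736.93; interest $6.63 → $743.56; payment $307.00; balance $436.56
Month 9: opening $436.56; interest $3.93 → $440.49; payment $307.00; balance $133.49
Month 10: opening $133.49; interest $1.20 → $134.69; payment $134.69; balance $0.00
Total paid: $2,897.69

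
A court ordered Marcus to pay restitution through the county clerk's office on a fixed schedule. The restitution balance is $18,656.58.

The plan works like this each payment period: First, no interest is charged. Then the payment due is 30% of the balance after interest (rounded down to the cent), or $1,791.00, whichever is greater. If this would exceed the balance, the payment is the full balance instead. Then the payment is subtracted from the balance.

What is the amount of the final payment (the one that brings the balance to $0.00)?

$897.46

# | Opening | Payment | End bal
1 | $18,656.58 | $5,596.97 | $13,059.61
2 | $13,059.61 | $3,917.88 | $9,141.73
3 | $9,141.73 | $2,742.51 | $6,399.22
4 | $6,399.22 | $1,919.76 | $4,479.46
5 | $4,479.46 | $1,791.00 | $2,688.46
6 | $2,688.46 | $1,791.00 | $897.46
7 | $897.46 | $897.46 | $0.00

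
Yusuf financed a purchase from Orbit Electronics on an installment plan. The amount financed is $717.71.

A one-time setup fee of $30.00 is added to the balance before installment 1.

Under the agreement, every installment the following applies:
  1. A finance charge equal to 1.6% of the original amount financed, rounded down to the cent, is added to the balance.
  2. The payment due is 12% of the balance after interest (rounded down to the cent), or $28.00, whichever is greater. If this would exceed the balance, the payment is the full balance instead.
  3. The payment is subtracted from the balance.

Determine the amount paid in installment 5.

Installment 1: opening $747.71; interest $11.48 → $759.19; payment $91.10; balance $668.09
Installment 2: opening $668.09; interest $11.48 → $679.57; payment $81.54; balance $598.03
Installment 3: opening $598.03; interest $11.48 → $609.51; payment $73.14; balance $536.37
Installment 4: opening $536.37; interest $11.48 → $547.85; payment $65.74; balance $482.11
Installment 5: opening $482.11; interest $11.48 → $493.59; payment $59.23; balance $434.36

$59.23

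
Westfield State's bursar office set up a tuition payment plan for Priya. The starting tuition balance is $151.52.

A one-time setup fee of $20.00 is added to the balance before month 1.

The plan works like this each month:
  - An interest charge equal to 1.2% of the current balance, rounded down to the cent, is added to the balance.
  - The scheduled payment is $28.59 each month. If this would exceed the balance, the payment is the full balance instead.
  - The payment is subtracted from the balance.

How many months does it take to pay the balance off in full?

Month 1: opening $171.52; interest $2.05 → $173.57; payment $28.59; balance $144.98
Month 2: opening $144.98; interest $1.73 → $146.71; payment $28.59; balance $118.12
Month 3: opening $118.12; interest $1.41 → $119.53; payment $28.59; balance $90.94
Month 4: opening $90.94; interest $1.09 → $92.03; payment $28.59; balance $63.44
Month 5: opening $63.44; interest $0.76 → $64.20; payment $28.59; balance $35.61
Month 6: opening $35.61; interest $0.42 → $36.03; payment $28.59; balance $7.44
Month 7: opening $7.44; interest $0.08 → $7.52; payment $7.52; balance $0.00
Balance reaches $0.00 in month 7.

7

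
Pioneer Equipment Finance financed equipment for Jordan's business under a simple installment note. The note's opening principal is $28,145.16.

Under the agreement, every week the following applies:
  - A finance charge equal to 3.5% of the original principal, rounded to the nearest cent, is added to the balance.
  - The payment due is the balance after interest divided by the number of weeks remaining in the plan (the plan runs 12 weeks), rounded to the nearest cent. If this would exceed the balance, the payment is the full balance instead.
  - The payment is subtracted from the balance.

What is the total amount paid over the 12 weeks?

$39,966.12

# | Opening | Interest | Payment | End bal
1 | $28,145.16 | $985.08 | $2,427.52 | $26,702.72
2 | $26,702.72 | $985.08 | $2,517.07 | $25,170.73
3 | $25,170.73 | $985.08 | $2,615.58 | $23,540.23
4 | $23,540.23 | $985.08 | $2,725.03 | $21,800.28
5 | $21,800.28 | $985.08 | $2,848.17 | $19,937.19
6 | $19,937.19 | $985.08 | $2,988.90 | $17,933.37
7 | $17,933.37 | $985.08 | $3,153.08 | $15,765.37
8 | $15,765.37 | $985.08 | $3,350.09 | $13,400.36
9 | $13,400.36 | $985.08 | $3,596.36 | $10,789.08
10 | $10,789.08 | $985.08 | $3,924.72 | $7,849.44
11 | $7,849.44 | $985.08 | $4,417.26 | $4,417.26
12 | $4,417.26 | $985.08 | $5,402.34 | $0.00
Total paid: $39,966.12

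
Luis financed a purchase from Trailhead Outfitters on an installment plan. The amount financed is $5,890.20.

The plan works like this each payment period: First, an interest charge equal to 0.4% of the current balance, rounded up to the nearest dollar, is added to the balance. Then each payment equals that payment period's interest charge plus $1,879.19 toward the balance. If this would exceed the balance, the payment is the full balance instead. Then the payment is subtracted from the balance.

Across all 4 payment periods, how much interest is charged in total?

$52.00

Payment period 1: opening $5,890.20; interest $24.00 → $5,914.20; payment $1,903.19; balance $4,011.01
Payment period 2: opening $4,011.01; interest $17.00 → $4,028.01; payment $1,896.19; balance $2,131.82
Payment period 3: opening $2,131.82; interest $9.00 → $2,140.82; payment $1,888.19; balance $252.63
Payment period 4: opening $252.63; interest $2.00 → $254.63; payment $254.63; balance $0.00
Total interest: $24.00 + $17.00 + $9.00 + $2.00 = $52.00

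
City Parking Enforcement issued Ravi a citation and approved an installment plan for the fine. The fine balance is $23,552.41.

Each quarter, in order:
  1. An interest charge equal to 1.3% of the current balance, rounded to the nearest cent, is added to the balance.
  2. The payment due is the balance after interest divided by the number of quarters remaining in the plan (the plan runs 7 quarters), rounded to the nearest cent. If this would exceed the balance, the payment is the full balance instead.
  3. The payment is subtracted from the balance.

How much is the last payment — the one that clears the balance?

$3,683.01

Quarter 1: opening $23,552.41; interest $306.18 → $23,858.59; payment $3,408.37; balance $20,450.22
Quarter 2: opening $20,450.22; interest $265.85 → $20,716.07; payment $3,452.68; balance $17,263.39
Quarter 3: opening $17,263.39; interest $224.42 → $17,487.81; payment $3,497.56; balance $13,990.25
Quarter 4: opening $13,990.25; interest $181.87 → $14,172.12; payment $3,543.03; balance $10,629.09
Quarter 5: opening $10,629.09; interest $138.18 → $10,767.27; payment $3,589.09; balance $7,178.18
Quarter 6: opening $7,178.18; interest $93.32 → $7,271.50; payment $3,635.75; balance $3,635.75
Quarter 7: opening $3,635.75; interest $47.26 → $3,683.01; payment $3,683.01; balance $0.00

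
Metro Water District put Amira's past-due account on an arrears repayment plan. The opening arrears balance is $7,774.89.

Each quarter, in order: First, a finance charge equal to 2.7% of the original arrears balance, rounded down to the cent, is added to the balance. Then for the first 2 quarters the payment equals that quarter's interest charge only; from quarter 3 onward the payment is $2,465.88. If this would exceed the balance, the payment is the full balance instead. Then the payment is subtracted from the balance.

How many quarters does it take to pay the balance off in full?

6

Quarter 1: opening $7,774.89; interest $209.92 → $7,984.81; payment $209.92; balance $7,774.89
Quarter 2: opening $7,774.89; interest $209.92 → $7,984.81; payment $209.92; balance $7,774.89
Quarter 3: opening $7,774.89; interest $209.92 → $7,984.81; payment $2,465.88; balance $5,518.93
Quarter 4: opening $5,518.93; interest $209.92 → $5,728.85; payment $2,465.88; balance $3,262.97
Quarter 5: opening $3,262.97; interest $209.92 → $3,472.89; payment $2,465.88; balance $1,007.01
Quarter 6: opening $1,007.01; interest $209.92 → $1,216.93; payment $1,216.93; balance $0.00
Balance reaches $0.00 in quarter 6.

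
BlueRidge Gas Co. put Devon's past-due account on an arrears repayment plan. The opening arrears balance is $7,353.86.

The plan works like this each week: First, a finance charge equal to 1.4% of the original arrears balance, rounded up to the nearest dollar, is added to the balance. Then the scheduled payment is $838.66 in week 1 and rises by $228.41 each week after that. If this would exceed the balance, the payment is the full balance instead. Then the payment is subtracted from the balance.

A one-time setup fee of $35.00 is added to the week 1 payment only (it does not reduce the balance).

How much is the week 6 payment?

$1,494.46

Week 1: opening $7,353.86; interest $103.00 → $7,456.86; payment $838.66 (+ $35.00 fee); balance $6,618.20
Week 2: opening $6,618.20; interest $103.00 → $6,721.20; payment $1,067.07; balance $5,654.13
Week 3: opening $5,654.13; interest $103.00 → $5,757.13; payment $1,295.48; balance $4,461.65
Week 4: opening $4,461.65; interest $103.00 → $4,564.65; payment $1,523.89; balance $3,040.76
Week 5: opening $3,040.76; interest $103.00 → $3,143.76; payment $1,752.30; balance $1,391.46
Week 6: opening $1,391.46; interest $103.00 → $1,494.46; payment $1,494.46; balance $0.00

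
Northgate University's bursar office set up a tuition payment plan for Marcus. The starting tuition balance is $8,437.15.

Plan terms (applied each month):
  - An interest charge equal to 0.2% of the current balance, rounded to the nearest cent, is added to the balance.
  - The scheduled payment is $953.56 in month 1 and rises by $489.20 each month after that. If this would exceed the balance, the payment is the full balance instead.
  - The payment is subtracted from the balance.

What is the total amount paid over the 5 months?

Month 1: opening $8,437.15; interest $16.87 → $8,454.02; payment $953.56; balance $7,500.46
Month 2: opening $7,500.46; interest $15.00 → $7,515.46; payment $1,442.76; balance $6,072.70
Month 3: opening $6,072.70; interest $12.15 → $6,084.85; payment $1,931.96; balance $4,152.89
Month 4: opening $4,152.89; interest $8.31 → $4,161.20; payment $2,421.16; balance $1,740.04
Month 5: opening $1,740.04; interest $3.48 → $1,743.52; payment $1,743.52; balance $0.00
Total paid: $8,492.96

$8,492.96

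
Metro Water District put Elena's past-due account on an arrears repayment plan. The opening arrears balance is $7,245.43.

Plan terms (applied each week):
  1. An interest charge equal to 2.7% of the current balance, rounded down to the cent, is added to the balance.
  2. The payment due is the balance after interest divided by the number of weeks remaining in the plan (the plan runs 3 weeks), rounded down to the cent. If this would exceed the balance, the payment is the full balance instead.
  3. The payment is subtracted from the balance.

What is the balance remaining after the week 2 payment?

Week 1: opening $7,245.43; interest $195.62 → $7,441.05; payment $2,480.35; balance $4,960.70
Week 2: opening $4,960.70; interest $133.93 → $5,094.63; payment $2,547.31; balance $2,547.32

$2,547.32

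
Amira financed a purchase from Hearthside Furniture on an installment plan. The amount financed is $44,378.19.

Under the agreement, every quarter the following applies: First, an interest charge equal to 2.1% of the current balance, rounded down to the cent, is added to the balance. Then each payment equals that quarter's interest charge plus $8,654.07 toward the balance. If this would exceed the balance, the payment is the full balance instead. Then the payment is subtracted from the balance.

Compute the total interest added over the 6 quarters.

$2,865.60

Quarter 1: opening $44,378.19; interest $931.94 → $45,310.13; payment $9,586.01; balance $35,724.12
Quarter 2: opening $35,724.12; interest $750.20 → $36,474.32; payment $9,404.27; balance $27,070.05
Quarter 3: opening $27,070.05; interest $568.47 → $27,638.52; payment $9,222.54; balance $18,415.98
Quarter 4: opening $18,415.98; interest $386.73 → $18,802.71; payment $9,040.80; balance $9,761.91
Quarter 5: opening $9,761.91; interest $205.00 → $9,966.91; payment $8,859.07; balance $1,107.84
Quarter 6: opening $1,107.84; interest $23.26 → $1,131.10; payment $1,131.10; balance $0.00
Total interest: $931.94 + $750.20 + $568.47 + $386.73 + $205.00 + $23.26 = $2,865.60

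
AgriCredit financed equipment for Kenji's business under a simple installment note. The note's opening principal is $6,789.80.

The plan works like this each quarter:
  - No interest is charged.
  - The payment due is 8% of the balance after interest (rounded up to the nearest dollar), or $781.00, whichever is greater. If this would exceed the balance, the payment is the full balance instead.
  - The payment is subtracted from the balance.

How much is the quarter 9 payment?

Quarter 1: opening $6,789.80; payment $781.00; balance $6,008.80
Quarter 2: opening $6,008.80; payment $781.00; balance $5,227.80
Quarter 3: opening $5,227.80; payment $781.00; balance $4,446.80
Quarter 4: opening $4,446.80; payment $781.00; balance $3,665.80
Quarter 5: opening $3,665.80; payment $781.00; balance $2,884.80
Quarter 6: opening $2,884.80; payment $781.00; balance $2,103.80
Quarter 7: opening $2,103.80; payment $781.00; balance $1,322.80
Quarter 8: opening $1,322.80; payment $781.00; balance $541.80
Quarter 9: opening $541.80; payment $541.80; balance $0.00

$541.80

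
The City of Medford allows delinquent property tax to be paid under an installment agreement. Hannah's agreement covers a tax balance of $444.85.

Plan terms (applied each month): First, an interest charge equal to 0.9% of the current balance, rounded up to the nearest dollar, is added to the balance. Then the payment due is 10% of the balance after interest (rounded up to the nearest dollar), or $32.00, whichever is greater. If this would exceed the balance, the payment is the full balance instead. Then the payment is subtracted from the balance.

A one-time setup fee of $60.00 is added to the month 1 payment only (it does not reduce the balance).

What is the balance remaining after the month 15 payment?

Month 1: $444.85 +$5.00 interest = $449.85; pay $45.00 (+ $60.00 fee) → $404.85
Month 2: $404.85 +$4.00 interest = $408.85; pay $41.00 → $367.85
Month 3: $367.85 +$4.00 interest = $371.85; pay $38.00 → $333.85
Month 4: $333.85 +$4.00 interest = $337.85; pay $34.00 → $303.85
Month 5: $303.85 +$3.00 interest = $306.85; pay $32.00 → $274.85
Month 6: $274.85 +$3.00 interest = $277.85; pay $32.00 → $245.85
Month 7: $245.85 +$3.00 interest = $248.85; pay $32.00 → $216.85
Month 8: $216.85 +$2.00 interest = $218.85; pay $32.00 → $186.85
Month 9: $186.85 +$2.00 interest = $188.85; pay $32.00 → $156.85
Month 10: $156.85 +$2.00 interest = $158.85; pay $32.00 → $126.85
Month 11: $126.85 +$2.00 interest = $128.85; pay $32.00 → $96.85
Month 12: $96.85 +$1.00 interest = $97.85; pay $32.00 → $65.85
Month 13: $65.85 +$1.00 interest = $66.85; pay $32.00 → $34.85
Month 14: $34.85 +$1.00 interest = $35.85; pay $32.00 → $3.85
Month 15: $3.85 +$1.00 interest = $4.85; pay $4.85 → $0.00

$0.00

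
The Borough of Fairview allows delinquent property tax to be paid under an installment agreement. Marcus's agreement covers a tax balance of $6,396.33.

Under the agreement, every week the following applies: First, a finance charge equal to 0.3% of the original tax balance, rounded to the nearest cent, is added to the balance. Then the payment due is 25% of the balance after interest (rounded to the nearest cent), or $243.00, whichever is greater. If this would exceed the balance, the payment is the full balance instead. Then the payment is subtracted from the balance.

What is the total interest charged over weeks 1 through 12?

$230.28

Week 1: opening $6,396.33; interest $19.19 → $6,415.52; payment $1,603.88; balance $4,811.64
Week 2: opening $4,811.64; interest $19.19 → $4,830.83; payment $1,207.71; balance $3,623.12
Week 3: opening $3,623.12; interest $19.19 → $3,642.31; payment $910.58; balance $2,731.73
Week 4: opening $2,731.73; interest $19.19 → $2,750.92; payment $687.73; balance $2,063.19
Week 5: opening $2,063.19; interest $19.19 → $2,082.38; payment $520.60; balance $1,561.78
Week 6: opening $1,561.78; interest $19.19 → $1,580.97; payment $395.24; balance $1,185.73
Week 7: opening $1,185.73; interest $19.19 → $1,204.92; payment $301.23; balance $903.69
Week 8: opening $903.69; interest $19.19 → $922.88; payment $243.00; balance $679.88
Week 9: opening $679.88; interest $19.19 → $699.07; payment $243.00; balance $456.07
Week 10: opening $456.07; interest $19.19 → $475.26; payment $243.00; balance $232.26
Week 11: opening $232.26; interest $19.19 → $251.45; payment $243.00; balance $8.45
Week 12: opening $8.45; interest $19.19 → $27.64; payment $27.64; balance $0.00
Total interest: $19.19 + $19.19 + $19.19 + $19.19 + $19.19 + $19.19 + $19.19 + $19.19 + $19.19 + $19.19 + $19.19 + $19.19 = $230.28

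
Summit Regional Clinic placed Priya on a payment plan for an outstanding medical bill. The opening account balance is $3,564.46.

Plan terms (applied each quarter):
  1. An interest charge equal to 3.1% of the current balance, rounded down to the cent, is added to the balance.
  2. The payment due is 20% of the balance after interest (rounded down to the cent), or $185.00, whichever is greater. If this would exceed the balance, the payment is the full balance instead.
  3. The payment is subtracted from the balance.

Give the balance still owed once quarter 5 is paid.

$1,360.62

Quarter 1: opening $3,564.46; interest $110.49 → $3,674.95; payment $734.99; balance $2,939.96
Quarter 2: opening $2,939.96; interest $91.13 → $3,031.09; payment $606.21; balance $2,424.88
Quarter 3: opening $2,424.88; interest $75.17 → $2,500.05; payment $500.01; balance $2,000.04
Quarter 4: opening $2,000.04; interest $62.00 → $2,062.04; payment $412.40; balance $1,649.64
Quarter 5: opening $1,649.64; interest $51.13 → $1,700.77; payment $340.15; balance $1,360.62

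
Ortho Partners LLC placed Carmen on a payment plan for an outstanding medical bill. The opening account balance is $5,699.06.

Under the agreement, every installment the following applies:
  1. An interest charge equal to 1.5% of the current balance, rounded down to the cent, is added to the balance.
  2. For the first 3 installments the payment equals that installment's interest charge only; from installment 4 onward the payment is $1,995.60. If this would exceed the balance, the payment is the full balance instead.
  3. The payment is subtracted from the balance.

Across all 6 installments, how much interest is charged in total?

$426.50

Installment 1: $5,699.06 +$85.48 interest = $5,784.54; pay $85.48 → $5,699.06
Installment 2: $5,699.06 +$85.48 interest = $5,784.54; pay $85.48 → $5,699.06
Installment 3: $5,699.06 +$85.48 interest = $5,784.54; pay $85.48 → $5,699.06
Installment 4: $5,699.06 +$85.48 interest = $5,784.54; pay $1,995.60 → $3,788.94
Installment 5: $3,788.94 +$56.83 interest = $3,845.77; pay $1,995.60 → $1,850.17
Installment 6: $1,850.17 +$27.75 interest = $1,877.92; pay $1,877.92 → $0.00
Total interest: $85.48 + $85.48 + $85.48 + $85.48 + $56.83 + $27.75 = $426.50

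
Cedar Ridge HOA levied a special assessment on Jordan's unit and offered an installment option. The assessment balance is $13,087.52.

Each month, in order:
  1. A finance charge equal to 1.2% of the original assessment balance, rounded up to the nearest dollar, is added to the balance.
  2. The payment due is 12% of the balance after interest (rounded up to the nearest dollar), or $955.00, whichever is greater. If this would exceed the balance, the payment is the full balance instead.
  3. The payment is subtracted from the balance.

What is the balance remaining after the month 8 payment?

Month 1: opening $13,087.52; interest $158.00 → $13,245.52; payment $1,590.00; balance $11,655.52
Month 2: opening $11,655.52; interest $158.00 → $11,813.52; payment $1,418.00; balance $10,395.52
Month 3: opening $10,395.52; interest $158.00 → $10,553.52; payment $1,267.00; balance $9,286.52
Month 4: opening $9,286.52; interest $158.00 → $9,444.52; payment $1,134.00; balance $8,310.52
Month 5: opening $8,310.52; interest $158.00 → $8,468.52; payment $1,017.00; balance $7,451.52
Month 6: opening $7,451.52; interest $158.00 → $7,609.52; payment $955.00; balance $6,654.52
Month 7: opening $6,654.52; interest $158.00 → $6,812.52; payment $955.00; balance $5,857.52
Month 8: opening $5,857.52; interest $158.00 → $6,015.52; payment $955.00; balance $5,060.52

$5,060.52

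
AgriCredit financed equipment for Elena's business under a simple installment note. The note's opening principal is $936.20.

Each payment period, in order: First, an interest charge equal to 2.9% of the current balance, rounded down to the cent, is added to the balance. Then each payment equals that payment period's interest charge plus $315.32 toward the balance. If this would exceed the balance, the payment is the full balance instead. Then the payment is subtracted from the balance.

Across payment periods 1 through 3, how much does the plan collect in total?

Payment period 1: $936.20 +$27.14 interest = $963.34; pay $342.46 → $620.88
Payment period 2: $620.88 +$18.00 interest = $638.88; pay $333.32 → $305.56
Payment period 3: $305.56 +$8.86 interest = $314.42; pay $314.42 → $0.00
Total paid: $990.20

$990.20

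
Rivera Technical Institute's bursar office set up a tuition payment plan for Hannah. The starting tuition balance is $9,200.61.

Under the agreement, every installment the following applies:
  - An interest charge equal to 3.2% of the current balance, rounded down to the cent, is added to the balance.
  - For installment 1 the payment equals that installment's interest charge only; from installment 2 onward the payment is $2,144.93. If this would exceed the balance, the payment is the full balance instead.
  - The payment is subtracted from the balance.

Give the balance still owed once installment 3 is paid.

Installment 1: opening $9,200.61; interest $294.41 → $9,495.02; payment $294.41; balance $9,200.61
Installment 2: opening $9,200.61; interest $294.41 → $9,495.02; payment $2,144.93; balance $7,350.09
Installment 3: opening $7,350.09; interest $235.20 → $7,585.29; payment $2,144.93; balance $5,440.36

$5,440.36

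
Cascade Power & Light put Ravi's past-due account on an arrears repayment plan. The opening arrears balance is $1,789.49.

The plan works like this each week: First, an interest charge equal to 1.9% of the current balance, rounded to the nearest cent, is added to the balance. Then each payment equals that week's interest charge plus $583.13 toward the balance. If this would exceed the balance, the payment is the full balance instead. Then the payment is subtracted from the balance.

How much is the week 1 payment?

$617.13

# | Opening | Interest | Payment | End bal
1 | $1,789.49 | $34.00 | $617.13 | $1,206.36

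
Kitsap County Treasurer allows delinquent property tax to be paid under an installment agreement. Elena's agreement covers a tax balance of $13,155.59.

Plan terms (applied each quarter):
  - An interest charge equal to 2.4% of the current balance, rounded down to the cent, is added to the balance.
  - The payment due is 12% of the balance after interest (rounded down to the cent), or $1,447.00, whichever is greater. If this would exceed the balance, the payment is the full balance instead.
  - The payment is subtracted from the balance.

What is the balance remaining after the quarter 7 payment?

Quarter 1: opening $13,155.59; interest $315.73 → $13,471.32; payment $1,616.55; balance $11,854.77
Quarter 2: opening $11,854.77; interest $284.51 → $12,139.28; payment $1,456.71; balance $10,682.57
Quarter 3: opening $10,682.57; interest $256.38 → $10,938.95; payment $1,447.00; balance $9,491.95
Quarter 4: opening $9,491.95; interest $227.80 → $9,719.75; payment $1,447.00; balance $8,272.75
Quarter 5: opening $8,272.75; interest $198.54 → $8,471.29; payment $1,447.00; balance $7,024.29
Quarter 6: opening $7,024.29; interest $168.58 → $7,192.87; payment $1,447.00; balance $5,745.87
Quarter 7: opening $5,745.87; interest $137.90 → $5,883.77; payment $1,447.00; balance $4,436.77

$4,436.77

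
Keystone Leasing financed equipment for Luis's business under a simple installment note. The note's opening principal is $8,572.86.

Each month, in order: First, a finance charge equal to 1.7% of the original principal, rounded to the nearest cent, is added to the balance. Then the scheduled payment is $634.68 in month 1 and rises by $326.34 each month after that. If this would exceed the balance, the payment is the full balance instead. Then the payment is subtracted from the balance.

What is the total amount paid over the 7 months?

Month 1: opening $8,572.86; interest $145.74 → $8,718.60; payment $634.68; balance $8,083.92
Month 2: opening $8,083.92; interest $145.74 → $8,229.66; payment $961.02; balance $7,268.64
Month 3: opening $7,268.64; interest $145.74 → $7,414.38; payment $1,287.36; balance $6,127.02
Month 4: opening $6,127.02; interest $145.74 → $6,272.76; payment $1,613.70; balance $4,659.06
Month 5: opening $4,659.06; interest $145.74 → $4,804.80; payment $1,940.04; balance $2,864.76
Month 6: opening $2,864.76; interest $145.74 → $3,010.50; payment $2,266.38; balance $744.12
Month 7: opening $744.12; interest $145.74 → $889.86; payment $889.86; balance $0.00
Total paid: $9,593.04

$9,593.04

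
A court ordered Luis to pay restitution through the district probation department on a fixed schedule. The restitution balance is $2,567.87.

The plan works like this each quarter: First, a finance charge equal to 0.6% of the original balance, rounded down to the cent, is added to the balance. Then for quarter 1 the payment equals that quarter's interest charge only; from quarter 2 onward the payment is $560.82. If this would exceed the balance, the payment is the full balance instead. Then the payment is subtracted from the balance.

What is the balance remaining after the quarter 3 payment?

Quarter 1: opening $2,567.87; interest $15.40 → $2,583.27; payment $15.40; balance $2,567.87
Quarter 2: opening $2,567.87; interest $15.40 → $2,583.27; payment $560.82; balance $2,022.45
Quarter 3: opening $2,022.45; interest $15.40 → $2,037.85; payment $560.82; balance $1,477.03

$1,477.03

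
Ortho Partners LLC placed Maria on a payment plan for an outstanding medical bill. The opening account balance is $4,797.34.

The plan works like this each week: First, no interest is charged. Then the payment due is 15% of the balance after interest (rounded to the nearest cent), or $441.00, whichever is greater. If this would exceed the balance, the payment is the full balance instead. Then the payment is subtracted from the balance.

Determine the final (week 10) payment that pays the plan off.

$299.24

# | Opening | Payment | End bal
1 | $4,797.34 | $719.60 | $4,077.74
2 | $4,077.74 | $611.66 | $3,466.08
3 | $3,466.08 | $519.91 | $2,946.17
4 | $2,946.17 | $441.93 | $2,504.24
5 | $2,504.24 | $441.00 | $2,063.24
6 | $2,063.24 | $441.00 | $1,622.24
7 | $1,622.24 | $441.00 | $1,181.24
8 | $1,181.24 | $441.00 | $740.24
9 | $740.24 | $441.00 | $299.24
10 | $299.24 | $299.24 | $0.00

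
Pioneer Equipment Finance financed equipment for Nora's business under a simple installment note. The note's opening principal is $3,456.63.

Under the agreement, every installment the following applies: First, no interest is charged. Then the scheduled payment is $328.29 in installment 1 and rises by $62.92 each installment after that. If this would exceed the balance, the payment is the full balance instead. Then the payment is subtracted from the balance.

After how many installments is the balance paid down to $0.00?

# | Opening | Payment | End bal
1 | $3,456.63 | $328.29 | $3,128.34
2 | $3,128.34 | $391.21 | $2,737.13
3 | $2,737.13 | $454.13 | $2,283.00
4 | $2,283.00 | $517.05 | $1,765.95
5 | $1,765.95 | $579.97 | $1,185.98
6 | $1,185.98 | $642.89 | $543.09
7 | $543.09 | $543.09 | $0.00
Balance reaches $0.00 in installment 7.

7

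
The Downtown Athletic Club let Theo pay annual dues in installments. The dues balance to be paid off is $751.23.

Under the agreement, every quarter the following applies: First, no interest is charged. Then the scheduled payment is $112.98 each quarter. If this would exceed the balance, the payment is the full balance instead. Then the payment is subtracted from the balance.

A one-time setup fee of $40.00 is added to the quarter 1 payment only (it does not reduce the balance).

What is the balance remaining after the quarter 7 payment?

$0.00

Quarter 1: opening $751.23; payment $112.98 (+ $40.00 fee); balance $638.25
Quarter 2: opening $638.25; payment $112.98; balance $525.27
Quarter 3: opening $525.27; payment $112.98; balance $412.29
Quarter 4: opening $412.29; payment $112.98; balance $299.31
Quarter 5: opening $299.31; payment $112.98; balance $186.33
Quarter 6: opening $186.33; payment $112.98; balance $73.35
Quarter 7: opening $73.35; payment $73.35; balance $0.00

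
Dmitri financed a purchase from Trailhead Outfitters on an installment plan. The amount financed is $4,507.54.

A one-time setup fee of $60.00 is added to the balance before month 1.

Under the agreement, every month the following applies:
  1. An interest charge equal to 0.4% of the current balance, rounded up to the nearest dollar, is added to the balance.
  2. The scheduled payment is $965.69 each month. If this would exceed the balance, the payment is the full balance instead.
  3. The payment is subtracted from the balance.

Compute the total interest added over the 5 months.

$56.00

Month 1: opening $4,567.54; interest $19.00 → $4,586.54; payment $965.69; balance $3,620.85
Month 2: opening $3,620.85; interest $15.00 → $3,635.85; payment $965.69; balance $2,670.16
Month 3: opening $2,670.16; interest $11.00 → $2,681.16; payment $965.69; balance $1,715.47
Month 4: opening $1,715.47; interest $7.00 → $1,722.47; payment $965.69; balance $756.78
Month 5: opening $756.78; interest $4.00 → $760.78; payment $760.78; balance $0.00
Total interest: $19.00 + $15.00 + $11.00 + $7.00 + $4.00 = $56.00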